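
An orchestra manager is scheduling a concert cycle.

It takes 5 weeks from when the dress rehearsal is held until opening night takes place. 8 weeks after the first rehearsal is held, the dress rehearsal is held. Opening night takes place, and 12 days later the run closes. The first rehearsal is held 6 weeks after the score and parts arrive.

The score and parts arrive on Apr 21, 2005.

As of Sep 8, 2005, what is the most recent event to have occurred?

The score and parts arrive: Apr 21, 2005.
The first rehearsal is held: Apr 21, 2005 + 6 weeks = Jun 2, 2005.
The dress rehearsal is held: Jun 2, 2005 + 8 weeks = Jul 28, 2005.
Opening night takes place: Jul 28, 2005 + 5 weeks = Sep 1, 2005.
The run closes: Sep 1, 2005 + 12 days = Sep 13, 2005.
Sep 8, 2005 falls between when opening night takes place (Sep 1, 2005) and when the run closes (Sep 13, 2005).

Opening night takes place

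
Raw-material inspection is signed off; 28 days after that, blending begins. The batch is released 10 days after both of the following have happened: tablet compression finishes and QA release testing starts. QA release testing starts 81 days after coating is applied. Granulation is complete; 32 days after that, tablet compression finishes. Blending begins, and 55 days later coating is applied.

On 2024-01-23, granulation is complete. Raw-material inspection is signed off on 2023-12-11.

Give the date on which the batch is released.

2024-06-02

Granulation is complete: Jan 23, 2024.
Tablet compression finishes: Jan 23, 2024 + 32 days = Feb 24, 2024.
Raw-material inspection is signed off: Dec 11, 2023.
Blending begins: Dec 11, 2023 + 28 days = Jan 8, 2024.
Coating is applied: Jan 8, 2024 + 55 days = Mar 3, 2024.
QA release testing starts: Mar 3, 2024 + 81 days = May 23, 2024.
Both prerequisites met — tablet compression finishes (Feb 24, 2024), QA release testing starts (May 23, 2024); the later is May 23, 2024.
The batch is released: May 23, 2024 + 10 days = Jun 2, 2024.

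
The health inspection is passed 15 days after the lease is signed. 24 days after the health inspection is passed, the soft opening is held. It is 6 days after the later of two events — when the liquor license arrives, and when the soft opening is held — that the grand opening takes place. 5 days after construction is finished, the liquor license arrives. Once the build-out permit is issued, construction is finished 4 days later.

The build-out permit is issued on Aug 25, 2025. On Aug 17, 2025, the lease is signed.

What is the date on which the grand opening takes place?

Oct 1, 2025

The build-out permit is issued: Aug 25, 2025.
Construction is finished: Aug 25, 2025 + 4 days = Aug 29, 2025.
The liquor license arrives: Aug 29, 2025 + 5 days = Sep 3, 2025.
The lease is signed: Aug 17, 2025.
The health inspection is passed: Aug 17, 2025 + 15 days = Sep 1, 2025.
The soft opening is held: Sep 1, 2025 + 24 days = Sep 25, 2025.
Both prerequisites met — the liquor license arrives (Sep 3, 2025), the soft opening is held (Sep 25, 2025); the later is Sep 25, 2025.
The grand opening takes place: Sep 25, 2025 + 6 days = Oct 1, 2025.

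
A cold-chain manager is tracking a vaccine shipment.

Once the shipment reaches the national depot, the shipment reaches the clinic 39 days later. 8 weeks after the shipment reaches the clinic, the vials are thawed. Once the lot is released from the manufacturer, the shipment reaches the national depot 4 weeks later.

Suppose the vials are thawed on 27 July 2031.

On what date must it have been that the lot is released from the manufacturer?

The vials are thawed: Jul 27, 2031.
The shipment reaches the clinic: Jul 27, 2031 − 8 weeks = Jun 1, 2031.
The shipment reaches the national depot: Jun 1, 2031 − 39 days = Apr 23, 2031.
The lot is released from the manufacturer: Apr 23, 2031 − 4 weeks = Mar 26, 2031.

26 March 2031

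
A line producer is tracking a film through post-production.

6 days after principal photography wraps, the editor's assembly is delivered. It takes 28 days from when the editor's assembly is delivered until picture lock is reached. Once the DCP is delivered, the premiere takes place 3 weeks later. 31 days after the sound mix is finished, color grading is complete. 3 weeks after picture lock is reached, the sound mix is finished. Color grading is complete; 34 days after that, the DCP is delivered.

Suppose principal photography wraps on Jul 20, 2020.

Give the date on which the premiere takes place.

Dec 8, 2020

Principal photography wraps: Jul 20, 2020.
The editor's assembly is delivered: Jul 20, 2020 + 6 days = Jul 26, 2020.
Picture lock is reached: Jul 26, 2020 + 28 days = Aug 23, 2020.
The sound mix is finished: Aug 23, 2020 + 3 weeks = Sep 13, 2020.
Color grading is complete: Sep 13, 2020 + 31 days = Oct 14, 2020.
The DCP is delivered: Oct 14, 2020 + 34 days = Nov 17, 2020.
The premiere takes place: Nov 17, 2020 + 3 weeks = Dec 8, 2020.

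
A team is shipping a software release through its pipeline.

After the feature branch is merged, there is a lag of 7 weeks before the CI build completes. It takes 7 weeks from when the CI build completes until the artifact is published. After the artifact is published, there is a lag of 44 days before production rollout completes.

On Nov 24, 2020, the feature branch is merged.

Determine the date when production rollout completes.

Apr 15, 2021

The feature branch is merged: Nov 24, 2020.
The CI build completes: Nov 24, 2020 + 7 weeks = Jan 12, 2021.
The artifact is published: Jan 12, 2021 + 7 weeks = Mar 2, 2021.
Production rollout completes: Mar 2, 2021 + 44 days = Apr 15, 2021.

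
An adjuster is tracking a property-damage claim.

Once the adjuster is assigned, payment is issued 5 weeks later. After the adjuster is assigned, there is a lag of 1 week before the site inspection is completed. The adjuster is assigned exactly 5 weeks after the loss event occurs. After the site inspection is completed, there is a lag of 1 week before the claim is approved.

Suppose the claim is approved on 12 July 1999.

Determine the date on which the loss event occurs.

24 May 1999

The claim is approved: Jul 12, 1999.
The site inspection is completed: Jul 12, 1999 − 1 week = Jul 5, 1999.
The adjuster is assigned: Jul 5, 1999 − 1 week = Jun 28, 1999.
The loss event occurs: Jun 28, 1999 − 5 weeks = May 24, 1999.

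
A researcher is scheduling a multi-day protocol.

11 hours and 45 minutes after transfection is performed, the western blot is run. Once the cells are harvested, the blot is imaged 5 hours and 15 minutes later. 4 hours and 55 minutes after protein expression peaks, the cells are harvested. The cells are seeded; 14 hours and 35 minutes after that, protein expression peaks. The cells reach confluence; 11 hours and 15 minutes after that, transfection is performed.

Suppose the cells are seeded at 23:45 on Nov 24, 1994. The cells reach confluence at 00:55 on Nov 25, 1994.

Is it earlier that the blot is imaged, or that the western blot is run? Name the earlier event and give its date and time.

The western blot is run — 23:55 on Nov 25, 1994

The cells are seeded: 23:45 Nov 24, 1994.
Protein expression peaks: 23:45 Nov 24, 1994 + 14h35m = 14:20 Nov 25, 1994.
The cells are harvested: 14:20 Nov 25, 1994 + 4h55m = 19:15 Nov 25, 1994.
The blot is imaged: 19:15 Nov 25, 1994 + 5h15m = 00:30 Nov 26, 1994.
The cells reach confluence: 00:55 Nov 25, 1994.
Transfection is performed: 00:55 Nov 25, 1994 + 11h15m = 12:10 Nov 25, 1994.
The western blot is run: 12:10 Nov 25, 1994 + 11h45m = 23:55 Nov 25, 1994.
Comparing: the blot is imaged at 00:30 Nov 26, 1994 vs the western blot is run at 23:55 Nov 25, 1994. Earlier: the western blot is run.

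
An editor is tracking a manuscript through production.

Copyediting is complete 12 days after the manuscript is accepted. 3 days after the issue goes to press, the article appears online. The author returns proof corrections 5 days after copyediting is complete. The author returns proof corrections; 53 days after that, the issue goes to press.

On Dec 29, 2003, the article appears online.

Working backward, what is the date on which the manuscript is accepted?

Oct 17, 2003

The article appears online: Dec 29, 2003.
The issue goes to press: Dec 29, 2003 − 3 days = Dec 26, 2003.
The author returns proof corrections: Dec 26, 2003 − 53 days = Nov 3, 2003.
Copyediting is complete: Nov 3, 2003 − 5 days = Oct 29, 2003.
The manuscript is accepted: Oct 29, 2003 − 12 days = Oct 17, 2003.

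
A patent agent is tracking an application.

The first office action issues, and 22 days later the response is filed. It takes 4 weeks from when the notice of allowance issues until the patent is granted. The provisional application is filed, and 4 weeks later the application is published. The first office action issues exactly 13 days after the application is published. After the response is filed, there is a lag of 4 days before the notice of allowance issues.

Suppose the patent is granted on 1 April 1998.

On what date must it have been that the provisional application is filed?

The patent is granted: Apr 1, 1998.
The notice of allowance issues: Apr 1, 1998 − 4 weeks = Mar 4, 1998.
The response is filed: Mar 4, 1998 − 4 days = Feb 28, 1998.
The first office action issues: Feb 28, 1998 − 22 days = Feb 6, 1998.
The application is published: Feb 6, 1998 − 13 days = Jan 24, 1998.
The provisional application is filed: Jan 24, 1998 − 4 weeks = Dec 27, 1997.

27 December 1997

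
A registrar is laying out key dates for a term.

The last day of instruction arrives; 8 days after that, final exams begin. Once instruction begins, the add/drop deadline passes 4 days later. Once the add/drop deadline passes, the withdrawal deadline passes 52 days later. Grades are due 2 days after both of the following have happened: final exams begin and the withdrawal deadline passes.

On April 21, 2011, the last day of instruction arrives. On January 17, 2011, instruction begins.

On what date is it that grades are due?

May 1, 2011

The last day of instruction arrives: Apr 21, 2011.
Final exams begin: Apr 21, 2011 + 8 days = Apr 29, 2011.
Instruction begins: Jan 17, 2011.
The add/drop deadline passes: Jan 17, 2011 + 4 days = Jan 21, 2011.
The withdrawal deadline passes: Jan 21, 2011 + 52 days = Mar 14, 2011.
Both prerequisites met — final exams begin (Apr 29, 2011), the withdrawal deadline passes (Mar 14, 2011); the later is Apr 29, 2011.
Grades are due: Apr 29, 2011 + 2 days = May 1, 2011.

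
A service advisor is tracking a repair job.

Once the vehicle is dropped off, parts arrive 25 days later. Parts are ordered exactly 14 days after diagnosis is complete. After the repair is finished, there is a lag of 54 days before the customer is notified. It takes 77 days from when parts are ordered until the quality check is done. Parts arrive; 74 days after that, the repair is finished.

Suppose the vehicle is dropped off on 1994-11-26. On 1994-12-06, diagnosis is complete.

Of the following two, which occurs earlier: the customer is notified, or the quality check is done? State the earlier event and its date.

The vehicle is dropped off: Nov 26, 1994.
Parts arrive: Nov 26, 1994 + 25 days = Dec 21, 1994.
The repair is finished: Dec 21, 1994 + 74 days = Mar 5, 1995.
The customer is notified: Mar 5, 1995 + 54 days = Apr 28, 1995.
Diagnosis is complete: Dec 6, 1994.
Parts are ordered: Dec 6, 1994 + 14 days = Dec 20, 1994.
The quality check is done: Dec 20, 1994 + 77 days = Mar 7, 1995.
Comparing: the customer is notified on Apr 28, 1995 vs the quality check is done on Mar 7, 1995. Earlier: the quality check is done.

The quality check is done — 1995-03-07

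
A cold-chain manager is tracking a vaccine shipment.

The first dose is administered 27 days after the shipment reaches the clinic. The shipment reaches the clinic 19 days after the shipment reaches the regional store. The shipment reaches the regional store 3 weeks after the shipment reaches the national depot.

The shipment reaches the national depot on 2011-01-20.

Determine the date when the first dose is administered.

The shipment reaches the national depot: Jan 20, 2011.
The shipment reaches the regional store: Jan 20, 2011 + 3 weeks = Feb 10, 2011.
The shipment reaches the clinic: Feb 10, 2011 + 19 days = Mar 1, 2011.
The first dose is administered: Mar 1, 2011 + 27 days = Mar 28, 2011.

2011-03-28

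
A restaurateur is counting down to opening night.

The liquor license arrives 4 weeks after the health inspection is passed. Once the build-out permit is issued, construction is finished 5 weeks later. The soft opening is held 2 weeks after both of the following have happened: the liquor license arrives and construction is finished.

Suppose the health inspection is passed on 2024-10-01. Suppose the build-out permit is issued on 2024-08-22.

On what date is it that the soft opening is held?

The health inspection is passed: Oct 1, 2024.
The liquor license arrives: Oct 1, 2024 + 4 weeks = Oct 29, 2024.
The build-out permit is issued: Aug 22, 2024.
Construction is finished: Aug 22, 2024 + 5 weeks = Sep 26, 2024.
Both prerequisites met — the liquor license arrives (Oct 29, 2024), construction is finished (Sep 26, 2024); the later is Oct 29, 2024.
The soft opening is held: Oct 29, 2024 + 2 weeks = Nov 12, 2024.

2024-11-12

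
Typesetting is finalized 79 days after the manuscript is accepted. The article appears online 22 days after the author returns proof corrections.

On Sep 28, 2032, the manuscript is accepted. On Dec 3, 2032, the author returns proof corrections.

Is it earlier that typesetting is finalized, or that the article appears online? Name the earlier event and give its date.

The manuscript is accepted: Sep 28, 2032.
Typesetting is finalized: Sep 28, 2032 + 79 days = Dec 16, 2032.
The author returns proof corrections: Dec 3, 2032.
The article appears online: Dec 3, 2032 + 22 days = Dec 25, 2032.
Comparing: typesetting is finalized on Dec 16, 2032 vs the article appears online on Dec 25, 2032. Earlier: typesetting is finalized.

Typesetting is finalized — Dec 16, 2032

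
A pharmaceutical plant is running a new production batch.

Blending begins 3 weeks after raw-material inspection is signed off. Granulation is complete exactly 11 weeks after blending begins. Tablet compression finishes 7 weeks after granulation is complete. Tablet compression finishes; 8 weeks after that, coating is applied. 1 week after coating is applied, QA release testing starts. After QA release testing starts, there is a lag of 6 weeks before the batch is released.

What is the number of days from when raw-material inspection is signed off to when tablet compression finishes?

147 days

Causal path: raw-material inspection is signed off → blending begins → granulation is complete → tablet compression finishes.
Total delay along the path: 3 + 11 + 7 weeks = 21 weeks = 147 days.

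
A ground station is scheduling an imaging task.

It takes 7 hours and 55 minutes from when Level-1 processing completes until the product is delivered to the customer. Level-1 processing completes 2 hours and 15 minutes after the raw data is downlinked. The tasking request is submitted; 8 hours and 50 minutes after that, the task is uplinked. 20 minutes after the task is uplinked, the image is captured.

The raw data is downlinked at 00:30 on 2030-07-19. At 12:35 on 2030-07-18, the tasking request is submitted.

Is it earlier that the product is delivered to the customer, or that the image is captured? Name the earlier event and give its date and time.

The image is captured — 21:45 on 2030-07-18

The raw data is downlinked: 00:30 Jul 19, 2030.
Level-1 processing completes: 00:30 Jul 19, 2030 + 2h15m = 02:45 Jul 19, 2030.
The product is delivered to the customer: 02:45 Jul 19, 2030 + 7h55m = 10:40 Jul 19, 2030.
The tasking request is submitted: 12:35 Jul 18, 2030.
The task is uplinked: 12:35 Jul 18, 2030 + 8h50m = 21:25 Jul 18, 2030.
The image is captured: 21:25 Jul 18, 2030 + 20m = 21:45 Jul 18, 2030.
Comparing: the product is delivered to the customer at 10:40 Jul 19, 2030 vs the image is captured at 21:45 Jul 18, 2030. Earlier: the image is captured.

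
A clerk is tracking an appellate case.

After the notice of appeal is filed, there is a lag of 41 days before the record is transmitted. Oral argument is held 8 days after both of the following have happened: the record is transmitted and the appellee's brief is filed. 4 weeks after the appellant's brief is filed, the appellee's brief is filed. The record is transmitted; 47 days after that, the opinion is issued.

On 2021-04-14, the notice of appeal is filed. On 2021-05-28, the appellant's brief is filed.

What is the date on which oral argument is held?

2021-07-03

The notice of appeal is filed: Apr 14, 2021.
The record is transmitted: Apr 14, 2021 + 41 days = May 25, 2021.
The appellant's brief is filed: May 28, 2021.
The appellee's brief is filed: May 28, 2021 + 4 weeks = Jun 25, 2021.
Both prerequisites met — the record is transmitted (May 25, 2021), the appellee's brief is filed (Jun 25, 2021); the later is Jun 25, 2021.
Oral argument is held: Jun 25, 2021 + 8 days = Jul 3, 2021.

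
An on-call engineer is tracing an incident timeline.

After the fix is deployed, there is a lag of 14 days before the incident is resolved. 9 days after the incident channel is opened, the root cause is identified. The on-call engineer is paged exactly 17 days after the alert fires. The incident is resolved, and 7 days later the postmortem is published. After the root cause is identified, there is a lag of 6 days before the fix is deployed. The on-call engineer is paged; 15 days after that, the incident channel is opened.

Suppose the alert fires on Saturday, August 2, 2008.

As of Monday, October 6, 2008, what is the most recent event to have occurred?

The alert fires: Aug 2, 2008.
The on-call engineer is paged: Aug 2, 2008 + 17 days = Aug 19, 2008.
The incident channel is opened: Aug 19, 2008 + 15 days = Sep 3, 2008.
The root cause is identified: Sep 3, 2008 + 9 days = Sep 12, 2008.
The fix is deployed: Sep 12, 2008 + 6 days = Sep 18, 2008.
The incident is resolved: Sep 18, 2008 + 14 days = Oct 2, 2008.
The postmortem is published: Oct 2, 2008 + 7 days = Oct 9, 2008.
Oct 6, 2008 falls between when the incident is resolved (Oct 2, 2008) and when the postmortem is published (Oct 9, 2008).

The incident is resolved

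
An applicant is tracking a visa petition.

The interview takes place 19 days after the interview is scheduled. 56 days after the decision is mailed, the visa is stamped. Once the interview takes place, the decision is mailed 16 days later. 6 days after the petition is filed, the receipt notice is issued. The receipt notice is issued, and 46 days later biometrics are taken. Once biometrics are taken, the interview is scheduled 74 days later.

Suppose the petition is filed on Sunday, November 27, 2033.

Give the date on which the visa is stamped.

Sunday, July 2, 2034

The petition is filed: Nov 27, 2033.
The receipt notice is issued: Nov 27, 2033 + 6 days = Dec 3, 2033.
Biometrics are taken: Dec 3, 2033 + 46 days = Jan 18, 2034.
The interview is scheduled: Jan 18, 2034 + 74 days = Apr 2, 2034.
The interview takes place: Apr 2, 2034 + 19 days = Apr 21, 2034.
The decision is mailed: Apr 21, 2034 + 16 days = May 7, 2034.
The visa is stamped: May 7, 2034 + 56 days = Jul 2, 2034.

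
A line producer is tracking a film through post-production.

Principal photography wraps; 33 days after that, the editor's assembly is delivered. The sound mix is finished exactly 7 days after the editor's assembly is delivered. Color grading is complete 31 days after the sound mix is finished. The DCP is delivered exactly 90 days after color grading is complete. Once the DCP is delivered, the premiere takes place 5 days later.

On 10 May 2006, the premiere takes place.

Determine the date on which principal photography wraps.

25 November 2005

The premiere takes place: May 10, 2006.
The DCP is delivered: May 10, 2006 − 5 days = May 5, 2006.
Color grading is complete: May 5, 2006 − 90 days = Feb 4, 2006.
The sound mix is finished: Feb 4, 2006 − 31 days = Jan 4, 2006.
The editor's assembly is delivered: Jan 4, 2006 − 7 days = Dec 28, 2005.
Principal photography wraps: Dec 28, 2005 − 33 days = Nov 25, 2005.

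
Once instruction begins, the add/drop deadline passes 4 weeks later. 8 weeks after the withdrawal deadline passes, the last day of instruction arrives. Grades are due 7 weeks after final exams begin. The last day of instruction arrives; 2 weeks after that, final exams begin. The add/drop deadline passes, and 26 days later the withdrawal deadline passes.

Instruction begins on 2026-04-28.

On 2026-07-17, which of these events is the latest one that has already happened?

The withdrawal deadline passes

Instruction begins: Apr 28, 2026.
The add/drop deadline passes: Apr 28, 2026 + 4 weeks = May 26, 2026.
The withdrawal deadline passes: May 26, 2026 + 26 days = Jun 21, 2026.
The last day of instruction arrives: Jun 21, 2026 + 8 weeks = Aug 16, 2026.
Final exams begin: Aug 16, 2026 + 2 weeks = Aug 30, 2026.
Grades are due: Aug 30, 2026 + 7 weeks = Oct 18, 2026.
Jul 17, 2026 falls between when the withdrawal deadline passes (Jun 21, 2026) and when the last day of instruction arrives (Aug 16, 2026).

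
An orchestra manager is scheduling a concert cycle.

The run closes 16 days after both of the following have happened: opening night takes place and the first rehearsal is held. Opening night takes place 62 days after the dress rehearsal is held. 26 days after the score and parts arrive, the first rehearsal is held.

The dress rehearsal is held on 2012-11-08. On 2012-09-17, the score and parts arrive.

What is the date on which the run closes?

The dress rehearsal is held: Nov 8, 2012.
Opening night takes place: Nov 8, 2012 + 62 days = Jan 9, 2013.
The score and parts arrive: Sep 17, 2012.
The first rehearsal is held: Sep 17, 2012 + 26 days = Oct 13, 2012.
Both prerequisites met — opening night takes place (Jan 9, 2013), the first rehearsal is held (Oct 13, 2012); the later is Jan 9, 2013.
The run closes: Jan 9, 2013 + 16 days = Jan 25, 2013.

2013-01-25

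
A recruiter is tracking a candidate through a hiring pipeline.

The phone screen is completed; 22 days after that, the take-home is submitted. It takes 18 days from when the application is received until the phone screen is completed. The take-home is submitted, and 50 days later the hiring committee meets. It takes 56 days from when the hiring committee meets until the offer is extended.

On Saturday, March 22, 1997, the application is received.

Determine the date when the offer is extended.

The application is received: Mar 22, 1997.
The phone screen is completed: Mar 22, 1997 + 18 days = Apr 9, 1997.
The take-home is submitted: Apr 9, 1997 + 22 days = May 1, 1997.
The hiring committee meets: May 1, 1997 + 50 days = Jun 20, 1997.
The offer is extended: Jun 20, 1997 + 56 days = Aug 15, 1997.

Friday, August 15, 1997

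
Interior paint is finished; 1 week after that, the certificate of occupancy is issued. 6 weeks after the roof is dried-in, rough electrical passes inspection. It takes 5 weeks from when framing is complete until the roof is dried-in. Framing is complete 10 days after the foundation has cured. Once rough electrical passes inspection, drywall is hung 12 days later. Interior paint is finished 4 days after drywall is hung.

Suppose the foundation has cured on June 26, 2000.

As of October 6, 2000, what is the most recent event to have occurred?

The foundation has cured: Jun 26, 2000.
Framing is complete: Jun 26, 2000 + 10 days = Jul 6, 2000.
The roof is dried-in: Jul 6, 2000 + 5 weeks = Aug 10, 2000.
Rough electrical passes inspection: Aug 10, 2000 + 6 weeks = Sep 21, 2000.
Drywall is hung: Sep 21, 2000 + 12 days = Oct 3, 2000.
Interior paint is finished: Oct 3, 2000 + 4 days = Oct 7, 2000.
The certificate of occupancy is issued: Oct 7, 2000 + 1 week = Oct 14, 2000.
Oct 6, 2000 falls between when drywall is hung (Oct 3, 2000) and when interior paint is finished (Oct 7, 2000).

Drywall is hung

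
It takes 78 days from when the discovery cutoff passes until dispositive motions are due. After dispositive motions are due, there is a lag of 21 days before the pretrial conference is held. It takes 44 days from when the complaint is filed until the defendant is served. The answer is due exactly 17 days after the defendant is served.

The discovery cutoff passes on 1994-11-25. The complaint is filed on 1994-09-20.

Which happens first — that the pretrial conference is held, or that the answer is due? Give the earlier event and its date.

The discovery cutoff passes: Nov 25, 1994.
Dispositive motions are due: Nov 25, 1994 + 78 days = Feb 11, 1995.
The pretrial conference is held: Feb 11, 1995 + 21 days = Mar 4, 1995.
The complaint is filed: Sep 20, 1994.
The defendant is served: Sep 20, 1994 + 44 days = Nov 3, 1994.
The answer is due: Nov 3, 1994 + 17 days = Nov 20, 1994.
Comparing: the pretrial conference is held on Mar 4, 1995 vs the answer is due on Nov 20, 1994. Earlier: the answer is due.

The answer is due — 1994-11-20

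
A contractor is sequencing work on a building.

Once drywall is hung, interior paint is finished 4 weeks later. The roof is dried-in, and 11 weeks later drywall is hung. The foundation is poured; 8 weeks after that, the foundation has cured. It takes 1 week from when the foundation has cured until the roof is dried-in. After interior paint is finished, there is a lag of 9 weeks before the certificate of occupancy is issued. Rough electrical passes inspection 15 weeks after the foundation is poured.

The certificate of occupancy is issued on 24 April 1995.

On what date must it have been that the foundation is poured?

5 September 1994

The certificate of occupancy is issued: Apr 24, 1995.
Interior paint is finished: Apr 24, 1995 − 9 weeks = Feb 20, 1995.
Drywall is hung: Feb 20, 1995 − 4 weeks = Jan 23, 1995.
The roof is dried-in: Jan 23, 1995 − 11 weeks = Nov 7, 1994.
The foundation has cured: Nov 7, 1994 − 1 week = Oct 31, 1994.
The foundation is poured: Oct 31, 1994 − 8 weeks = Sep 5, 1994.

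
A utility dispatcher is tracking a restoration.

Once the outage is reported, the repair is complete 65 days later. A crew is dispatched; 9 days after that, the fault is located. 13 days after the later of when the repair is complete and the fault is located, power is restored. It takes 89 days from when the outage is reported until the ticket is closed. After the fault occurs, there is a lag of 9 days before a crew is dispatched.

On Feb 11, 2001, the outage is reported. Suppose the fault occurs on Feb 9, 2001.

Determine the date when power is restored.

Apr 30, 2001

The outage is reported: Feb 11, 2001.
The repair is complete: Feb 11, 2001 + 65 days = Apr 17, 2001.
The fault occurs: Feb 9, 2001.
A crew is dispatched: Feb 9, 2001 + 9 days = Feb 18, 2001.
The fault is located: Feb 18, 2001 + 9 days = Feb 27, 2001.
Both prerequisites met — the repair is complete (Apr 17, 2001), the fault is located (Feb 27, 2001); the later is Apr 17, 2001.
Power is restored: Apr 17, 2001 + 13 days = Apr 30, 2001.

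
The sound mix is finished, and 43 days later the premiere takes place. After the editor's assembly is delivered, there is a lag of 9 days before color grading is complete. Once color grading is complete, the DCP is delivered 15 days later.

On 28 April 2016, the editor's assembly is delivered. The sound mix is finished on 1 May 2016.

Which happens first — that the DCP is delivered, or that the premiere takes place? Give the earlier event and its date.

The editor's assembly is delivered: Apr 28, 2016.
Color grading is complete: Apr 28, 2016 + 9 days = May 7, 2016.
The DCP is delivered: May 7, 2016 + 15 days = May 22, 2016.
The sound mix is finished: May 1, 2016.
The premiere takes place: May 1, 2016 + 43 days = Jun 13, 2016.
Comparing: the DCP is delivered on May 22, 2016 vs the premiere takes place on Jun 13, 2016. Earlier: the DCP is delivered.

The DCP is delivered — 22 May 2016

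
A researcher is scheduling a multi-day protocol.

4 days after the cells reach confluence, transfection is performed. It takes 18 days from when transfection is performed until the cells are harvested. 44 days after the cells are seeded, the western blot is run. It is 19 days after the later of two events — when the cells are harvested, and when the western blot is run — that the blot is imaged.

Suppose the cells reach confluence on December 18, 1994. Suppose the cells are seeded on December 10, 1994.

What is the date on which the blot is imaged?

February 11, 1995

The cells reach confluence: Dec 18, 1994.
Transfection is performed: Dec 18, 1994 + 4 days = Dec 22, 1994.
The cells are harvested: Dec 22, 1994 + 18 days = Jan 9, 1995.
The cells are seeded: Dec 10, 1994.
The western blot is run: Dec 10, 1994 + 44 days = Jan 23, 1995.
Both prerequisites met — the cells are harvested (Jan 9, 1995), the western blot is run (Jan 23, 1995); the later is Jan 23, 1995.
The blot is imaged: Jan 23, 1995 + 19 days = Feb 11, 1995.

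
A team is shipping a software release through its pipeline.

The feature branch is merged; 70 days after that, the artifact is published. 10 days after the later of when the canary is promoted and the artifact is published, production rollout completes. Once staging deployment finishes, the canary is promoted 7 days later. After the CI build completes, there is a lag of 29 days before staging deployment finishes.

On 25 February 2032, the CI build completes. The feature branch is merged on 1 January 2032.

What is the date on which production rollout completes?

11 April 2032

The CI build completes: Feb 25, 2032.
Staging deployment finishes: Feb 25, 2032 + 29 days = Mar 25, 2032.
The canary is promoted: Mar 25, 2032 + 7 days = Apr 1, 2032.
The feature branch is merged: Jan 1, 2032.
The artifact is published: Jan 1, 2032 + 70 days = Mar 11, 2032.
Both prerequisites met — the canary is promoted (Apr 1, 2032), the artifact is published (Mar 11, 2032); the later is Apr 1, 2032.
Production rollout completes: Apr 1, 2032 + 10 days = Apr 11, 2032.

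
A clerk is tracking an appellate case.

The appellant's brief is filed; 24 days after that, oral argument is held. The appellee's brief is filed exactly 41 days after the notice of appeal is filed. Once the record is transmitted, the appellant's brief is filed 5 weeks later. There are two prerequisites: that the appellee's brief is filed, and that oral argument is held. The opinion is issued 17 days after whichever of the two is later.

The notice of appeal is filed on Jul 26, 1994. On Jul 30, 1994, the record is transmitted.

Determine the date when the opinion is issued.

Oct 14, 1994

The notice of appeal is filed: Jul 26, 1994.
The appellee's brief is filed: Jul 26, 1994 + 41 days = Sep 5, 1994.
The record is transmitted: Jul 30, 1994.
The appellant's brief is filed: Jul 30, 1994 + 5 weeks = Sep 3, 1994.
Oral argument is held: Sep 3, 1994 + 24 days = Sep 27, 1994.
Both prerequisites met — the appellee's brief is filed (Sep 5, 1994), oral argument is held (Sep 27, 1994); the later is Sep 27, 1994.
The opinion is issued: Sep 27, 1994 + 17 days = Oct 14, 1994.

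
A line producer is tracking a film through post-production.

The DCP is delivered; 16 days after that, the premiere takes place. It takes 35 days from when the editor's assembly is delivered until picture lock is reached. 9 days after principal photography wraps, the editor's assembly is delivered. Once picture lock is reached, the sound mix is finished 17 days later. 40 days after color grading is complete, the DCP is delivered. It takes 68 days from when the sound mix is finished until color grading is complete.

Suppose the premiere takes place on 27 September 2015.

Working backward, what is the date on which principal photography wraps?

The premiere takes place: Sep 27, 2015.
The DCP is delivered: Sep 27, 2015 − 16 days = Sep 11, 2015.
Color grading is complete: Sep 11, 2015 − 40 days = Aug 2, 2015.
The sound mix is finished: Aug 2, 2015 − 68 days = May 26, 2015.
Picture lock is reached: May 26, 2015 − 17 days = May 9, 2015.
The editor's assembly is delivered: May 9, 2015 − 35 days = Apr 4, 2015.
Principal photography wraps: Apr 4, 2015 − 9 days = Mar 26, 2015.

26 March 2015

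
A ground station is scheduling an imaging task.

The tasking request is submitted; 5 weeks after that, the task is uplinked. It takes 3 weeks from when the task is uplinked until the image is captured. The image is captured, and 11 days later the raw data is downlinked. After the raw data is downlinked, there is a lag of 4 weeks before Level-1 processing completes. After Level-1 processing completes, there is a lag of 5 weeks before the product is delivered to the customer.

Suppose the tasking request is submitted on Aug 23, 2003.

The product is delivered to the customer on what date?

Dec 31, 2003

The tasking request is submitted: Aug 23, 2003.
The task is uplinked: Aug 23, 2003 + 5 weeks = Sep 27, 2003.
The image is captured: Sep 27, 2003 + 3 weeks = Oct 18, 2003.
The raw data is downlinked: Oct 18, 2003 + 11 days = Oct 29, 2003.
Level-1 processing completes: Oct 29, 2003 + 4 weeks = Nov 26, 2003.
The product is delivered to the customer: Nov 26, 2003 + 5 weeks = Dec 31, 2003.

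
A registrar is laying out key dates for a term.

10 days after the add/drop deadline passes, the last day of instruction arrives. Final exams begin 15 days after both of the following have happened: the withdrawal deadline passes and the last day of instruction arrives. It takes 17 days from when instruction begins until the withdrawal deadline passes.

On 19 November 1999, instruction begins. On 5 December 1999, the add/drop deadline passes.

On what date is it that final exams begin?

Instruction begins: Nov 19, 1999.
The withdrawal deadline passes: Nov 19, 1999 + 17 days = Dec 6, 1999.
The add/drop deadline passes: Dec 5, 1999.
The last day of instruction arrives: Dec 5, 1999 + 10 days = Dec 15, 1999.
Both prerequisites met — the withdrawal deadline passes (Dec 6, 1999), the last day of instruction arrives (Dec 15, 1999); the later is Dec 15, 1999.
Final exams begin: Dec 15, 1999 + 15 days = Dec 30, 1999.

30 December 1999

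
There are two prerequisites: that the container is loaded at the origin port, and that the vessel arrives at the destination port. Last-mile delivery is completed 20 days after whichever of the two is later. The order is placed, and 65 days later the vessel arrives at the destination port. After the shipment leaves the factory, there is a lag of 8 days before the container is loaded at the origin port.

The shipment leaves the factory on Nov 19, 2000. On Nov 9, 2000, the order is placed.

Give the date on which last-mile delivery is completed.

The shipment leaves the factory: Nov 19, 2000.
The container is loaded at the origin port: Nov 19, 2000 + 8 days = Nov 27, 2000.
The order is placed: Nov 9, 2000.
The vessel arrives at the destination port: Nov 9, 2000 + 65 days = Jan 13, 2001.
Both prerequisites met — the container is loaded at the origin port (Nov 27, 2000), the vessel arrives at the destination port (Jan 13, 2001); the later is Jan 13, 2001.
Last-mile delivery is completed: Jan 13, 2001 + 20 days = Feb 2, 2001.

Feb 2, 2001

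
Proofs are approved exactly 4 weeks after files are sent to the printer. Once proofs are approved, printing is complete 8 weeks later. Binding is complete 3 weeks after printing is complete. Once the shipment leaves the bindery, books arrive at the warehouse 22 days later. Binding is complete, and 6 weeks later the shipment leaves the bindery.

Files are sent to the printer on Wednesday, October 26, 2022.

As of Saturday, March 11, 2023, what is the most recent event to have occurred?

Binding is complete

Files are sent to the printer: Oct 26, 2022.
Proofs are approved: Oct 26, 2022 + 4 weeks = Nov 23, 2022.
Printing is complete: Nov 23, 2022 + 8 weeks = Jan 18, 2023.
Binding is complete: Jan 18, 2023 + 3 weeks = Feb 8, 2023.
The shipment leaves the bindery: Feb 8, 2023 + 6 weeks = Mar 22, 2023.
Books arrive at the warehouse: Mar 22, 2023 + 22 days = Apr 13, 2023.
Mar 11, 2023 falls between when binding is complete (Feb 8, 2023) and when the shipment leaves the bindery (Mar 22, 2023).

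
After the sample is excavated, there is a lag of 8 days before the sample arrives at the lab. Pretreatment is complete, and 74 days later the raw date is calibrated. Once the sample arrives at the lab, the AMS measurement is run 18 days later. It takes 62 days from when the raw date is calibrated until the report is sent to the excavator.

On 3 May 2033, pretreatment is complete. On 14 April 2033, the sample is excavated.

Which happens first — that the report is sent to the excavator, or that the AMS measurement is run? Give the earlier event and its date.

The AMS measurement is run — 10 May 2033

Pretreatment is complete: May 3, 2033.
The raw date is calibrated: May 3, 2033 + 74 days = Jul 16, 2033.
The report is sent to the excavator: Jul 16, 2033 + 62 days = Sep 16, 2033.
The sample is excavated: Apr 14, 2033.
The sample arrives at the lab: Apr 14, 2033 + 8 days = Apr 22, 2033.
The AMS measurement is run: Apr 22, 2033 + 18 days = May 10, 2033.
Comparing: the report is sent to the excavator on Sep 16, 2033 vs the AMS measurement is run on May 10, 2033. Earlier: the AMS measurement is run.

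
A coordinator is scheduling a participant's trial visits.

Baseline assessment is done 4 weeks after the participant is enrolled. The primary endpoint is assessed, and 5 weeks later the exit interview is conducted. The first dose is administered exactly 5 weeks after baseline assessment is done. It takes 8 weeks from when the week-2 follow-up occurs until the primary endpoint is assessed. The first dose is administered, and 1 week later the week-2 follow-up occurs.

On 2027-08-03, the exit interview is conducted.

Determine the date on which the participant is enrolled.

2027-02-23

The exit interview is conducted: Aug 3, 2027.
The primary endpoint is assessed: Aug 3, 2027 − 5 weeks = Jun 29, 2027.
The week-2 follow-up occurs: Jun 29, 2027 − 8 weeks = May 4, 2027.
The first dose is administered: May 4, 2027 − 1 week = Apr 27, 2027.
Baseline assessment is done: Apr 27, 2027 − 5 weeks = Mar 23, 2027.
The participant is enrolled: Mar 23, 2027 − 4 weeks = Feb 23, 2027.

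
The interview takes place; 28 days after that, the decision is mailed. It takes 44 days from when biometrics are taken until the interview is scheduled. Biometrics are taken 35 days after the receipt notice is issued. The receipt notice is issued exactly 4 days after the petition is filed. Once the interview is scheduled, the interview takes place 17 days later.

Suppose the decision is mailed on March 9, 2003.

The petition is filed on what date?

The decision is mailed: Mar 9, 2003.
The interview takes place: Mar 9, 2003 − 28 days = Feb 9, 2003.
The interview is scheduled: Feb 9, 2003 − 17 days = Jan 23, 2003.
Biometrics are taken: Jan 23, 2003 − 44 days = Dec 10, 2002.
The receipt notice is issued: Dec 10, 2002 − 35 days = Nov 5, 2002.
The petition is filed: Nov 5, 2002 − 4 days = Nov 1, 2002.

November 1, 2002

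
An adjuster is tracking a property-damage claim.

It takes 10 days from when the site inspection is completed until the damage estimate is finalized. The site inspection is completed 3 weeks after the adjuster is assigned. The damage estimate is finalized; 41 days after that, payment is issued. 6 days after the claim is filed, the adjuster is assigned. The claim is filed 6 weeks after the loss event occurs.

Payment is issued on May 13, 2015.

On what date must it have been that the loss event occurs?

Payment is issued: May 13, 2015.
The damage estimate is finalized: May 13, 2015 − 41 days = Apr 2, 2015.
The site inspection is completed: Apr 2, 2015 − 10 days = Mar 23, 2015.
The adjuster is assigned: Mar 23, 2015 − 3 weeks = Mar 2, 2015.
The claim is filed: Mar 2, 2015 − 6 days = Feb 24, 2015.
The loss event occurs: Feb 24, 2015 − 6 weeks = Jan 13, 2015.

Jan 13, 2015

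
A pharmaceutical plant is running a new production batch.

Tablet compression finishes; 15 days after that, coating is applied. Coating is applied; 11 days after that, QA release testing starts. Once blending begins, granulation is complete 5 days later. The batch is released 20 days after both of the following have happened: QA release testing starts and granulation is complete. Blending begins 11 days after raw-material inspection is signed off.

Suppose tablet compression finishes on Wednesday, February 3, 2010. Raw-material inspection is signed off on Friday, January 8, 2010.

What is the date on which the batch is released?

Tablet compression finishes: Feb 3, 2010.
Coating is applied: Feb 3, 2010 + 15 days = Feb 18, 2010.
QA release testing starts: Feb 18, 2010 + 11 days = Mar 1, 2010.
Raw-material inspection is signed off: Jan 8, 2010.
Blending begins: Jan 8, 2010 + 11 days = Jan 19, 2010.
Granulation is complete: Jan 19, 2010 + 5 days = Jan 24, 2010.
Both prerequisites met — QA release testing starts (Mar 1, 2010), granulation is complete (Jan 24, 2010); the later is Mar 1, 2010.
The batch is released: Mar 1, 2010 + 20 days = Mar 21, 2010.

Sunday, March 21, 2010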